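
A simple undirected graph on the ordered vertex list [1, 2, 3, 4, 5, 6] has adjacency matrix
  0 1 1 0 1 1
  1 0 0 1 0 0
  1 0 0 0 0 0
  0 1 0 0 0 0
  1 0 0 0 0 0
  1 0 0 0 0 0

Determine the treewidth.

A width-1 tree decomposition is:
Bags: B1 = {1, 5}  B2 = {1, 2}  B3 = {2, 4}  B4 = {1, 3}  B5 = {1, 6}
Tree: B1–B2, B2–B3, B1–B4, B4–B5
Each bag holds 2 vertices, so the decomposition has width 1, which upper-bounds the treewidth. Any graph with an edge has treewidth ≥ 1, and G has the edge 1–5. Therefore the treewidth is 1.

1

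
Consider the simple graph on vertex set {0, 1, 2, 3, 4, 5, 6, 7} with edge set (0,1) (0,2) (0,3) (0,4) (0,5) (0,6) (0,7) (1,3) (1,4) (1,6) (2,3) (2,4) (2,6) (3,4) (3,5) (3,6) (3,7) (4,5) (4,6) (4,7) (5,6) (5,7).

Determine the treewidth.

4

A width-4 tree decomposition is:
Bags: B1 = {0, 3, 4, 5, 6}  B2 = {0, 2, 3, 4, 6}  B3 = {0, 1, 3, 4, 6}  B4 = {0, 3, 4, 5, 7}
Tree: B1–B2, B2–B3, B1–B4
Every bag has size at most 5, so the width is 5 − 1 = 4 and tw(G) ≤ 4. On the other hand G contains the 5-clique {0, 1, 3, 4, 6}. A clique must lie in a single bag of any decomposition, so no decomposition can have width below 4. Hence tw(G) = 4 exactly.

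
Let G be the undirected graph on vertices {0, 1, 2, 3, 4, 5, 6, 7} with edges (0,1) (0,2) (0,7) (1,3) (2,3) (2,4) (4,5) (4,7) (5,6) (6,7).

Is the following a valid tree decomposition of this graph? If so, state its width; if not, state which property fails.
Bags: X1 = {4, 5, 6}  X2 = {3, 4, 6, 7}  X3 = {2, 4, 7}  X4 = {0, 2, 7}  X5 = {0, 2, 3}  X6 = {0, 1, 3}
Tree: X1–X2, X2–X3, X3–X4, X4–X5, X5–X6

A tree decomposition must satisfy three properties: every vertex lies in some bag; for every edge, both endpoints lie together in some bag; and for every vertex, the bags containing it form a connected subtree. Here bags containing vertex 3 are not connected in the tree, so the decomposition is invalid.

No — bags containing vertex 3 are not connected in the tree.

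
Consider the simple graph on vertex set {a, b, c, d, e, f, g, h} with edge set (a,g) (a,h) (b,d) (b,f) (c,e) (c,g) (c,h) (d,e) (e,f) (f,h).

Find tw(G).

A width-2 tree decomposition is:
Bags: B1 = {a, c, g}  B2 = {a, c, h}  B3 = {c, e, h}  B4 = {e, f, h}  B5 = {d, e, f}  B6 = {b, d, f}
Tree: B1–B2, B2–B3, B3–B4, B4–B5, B5–B6
Every bag has size at most 3, so the width is 3 − 1 = 2 and tw(G) ≤ 2. For the lower bound, G contains the cycle g–a–h–c–g, so G is not a forest; only forests have treewidth ≤ 1, hence tw(G) ≥ 2. The upper and lower bounds meet at 2, so that is the treewidth.

2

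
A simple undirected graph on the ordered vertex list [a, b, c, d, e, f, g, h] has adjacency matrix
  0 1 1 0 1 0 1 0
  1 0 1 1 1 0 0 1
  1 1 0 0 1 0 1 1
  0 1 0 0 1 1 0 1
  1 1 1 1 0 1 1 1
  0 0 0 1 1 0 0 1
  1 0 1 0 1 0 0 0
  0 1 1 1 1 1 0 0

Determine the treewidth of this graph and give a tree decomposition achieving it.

Treewidth 3.
One such decomposition:
Bags: B1 = {b, c, e, h}  B2 = {a, b, c, e}  B3 = {b, d, e, h}  B4 = {d, e, f, h}  B5 = {a, c, e, g}
Tree: B1–B2, B1–B3, B3–B4, B2–B5

Each bag holds 4 vertices, so the decomposition has width 3, which upper-bounds the treewidth. Conversely, {a, c, e, g} is a clique of size 4, and the vertices of any clique must share a bag in every tree decomposition; so some bag has ≥ 4 vertices and tw(G) ≥ 3. Therefore the treewidth is 3.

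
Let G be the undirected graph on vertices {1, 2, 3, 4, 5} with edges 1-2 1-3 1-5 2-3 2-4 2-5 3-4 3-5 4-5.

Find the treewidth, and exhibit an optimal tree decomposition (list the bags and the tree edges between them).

Treewidth 3.
Bags: B1 = {2, 3, 4, 5}  B2 = {1, 2, 3, 5}
Tree: B1–B2

Each bag holds 4 vertices, so the decomposition has width 3, which upper-bounds the treewidth. For the lower bound, the 4 vertices {1, 2, 3, 5} are pairwise adjacent, and any tree decomposition puts a clique entirely inside one bag — forcing width ≥ 3. Therefore the treewidth is 3.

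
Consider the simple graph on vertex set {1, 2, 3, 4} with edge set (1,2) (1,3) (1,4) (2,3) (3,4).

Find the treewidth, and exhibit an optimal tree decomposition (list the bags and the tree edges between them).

Treewidth 2.
One such decomposition:
Bags: B1 = {1, 3, 4}  B2 = {1, 2, 3}
Tree: B1–B2

Every bag has size at most 3, so the width is 3 − 1 = 2 and tw(G) ≤ 2. For the lower bound, the 3 vertices {1, 2, 3} are pairwise adjacent, and any tree decomposition puts a clique entirely inside one bag — forcing width ≥ 2. The upper and lower bounds meet at 2, so that is the treewidth.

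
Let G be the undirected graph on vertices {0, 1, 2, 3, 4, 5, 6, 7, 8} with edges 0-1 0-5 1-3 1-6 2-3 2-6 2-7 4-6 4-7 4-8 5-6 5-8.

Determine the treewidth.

A width-3 tree decomposition is:
Bags: B1 = {0, 1, 2, 3}  B2 = {0, 1, 2, 6}  B3 = {0, 2, 5, 6}  B4 = {2, 5, 6, 7}  B5 = {4, 5, 6, 7}  B6 = {4, 5, 7, 8}
Tree: B1–B2, B2–B3, B3–B4, B4–B5, B5–B6
Every bag has size at most 4, so the width is 4 − 1 = 3 and tw(G) ≤ 3. For the lower bound: the 4 vertex sets {0,1,3}, {2}, {6}, {4,5,7,8} are disjoint, each induces a connected subgraph, and every pair is joined by at least one edge of G. Contracting each set to a single vertex therefore yields K_{4} as a minor, and since treewidth is minor-monotone, tw(G) ≥ tw(K_{4}) = 3. Combining the bounds, tw(G) = 3.

3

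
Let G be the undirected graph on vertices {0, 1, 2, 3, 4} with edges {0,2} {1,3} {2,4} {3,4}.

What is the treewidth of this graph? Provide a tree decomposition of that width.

Treewidth 1.
One optimal decomposition is:
Bags: B1 = {1, 3}  B2 = {3, 4}  B3 = {2, 4}  B4 = {0, 2}
Tree: B1–B2, B2–B3, B3–B4

Every bag has size at most 2, so the width is 2 − 1 = 1 and tw(G) ≤ 1. Since G has at least one edge (e.g. 1–3), it is not an edgeless graph, so tw(G) ≥ 1. Combining the bounds, tw(G) = 1.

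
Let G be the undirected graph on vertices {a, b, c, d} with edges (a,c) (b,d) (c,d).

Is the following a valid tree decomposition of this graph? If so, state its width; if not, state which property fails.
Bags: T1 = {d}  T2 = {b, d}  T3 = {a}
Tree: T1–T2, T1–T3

No — vertex c appears in no bag.

A tree decomposition must satisfy three properties: every vertex lies in some bag; for every edge, both endpoints lie together in some bag; and for every vertex, the bags containing it form a connected subtree. Here vertex c appears in no bag, so the decomposition is invalid.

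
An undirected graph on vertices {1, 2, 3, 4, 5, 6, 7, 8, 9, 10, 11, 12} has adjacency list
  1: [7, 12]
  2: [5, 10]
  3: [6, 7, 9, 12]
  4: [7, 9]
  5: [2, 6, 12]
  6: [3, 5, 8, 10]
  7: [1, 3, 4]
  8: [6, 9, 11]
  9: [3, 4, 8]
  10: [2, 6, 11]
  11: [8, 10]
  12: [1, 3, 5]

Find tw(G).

A width-3 tree decomposition is:
Bags: B1 = {2, 8, 10, 11}  B2 = {2, 6, 8, 10}  B3 = {2, 5, 6, 8}  B4 = {5, 6, 8, 9}  B5 = {3, 5, 6, 9}  B6 = {3, 5, 9, 12}  B7 = {3, 4, 9, 12}  B8 = {3, 4, 7, 12}  B9 = {1, 4, 7, 12}
Tree: B1–B2, B2–B3, B3–B4, B4–B5, B5–B6, B6–B7, B7–B8, B8–B9
Every bag has size at most 4, so the width is 4 − 1 = 3 and tw(G) ≤ 3. For the lower bound: the 4 vertex sets {2,10,11}, {8}, {6}, {3,5,9,12} are disjoint, each induces a connected subgraph, and every pair is joined by at least one edge of G. Contracting each set to a single vertex therefore yields K_{4} as a minor, and since treewidth is minor-monotone, tw(G) ≥ tw(K_{4}) = 3. Hence tw(G) = 3 exactly.

3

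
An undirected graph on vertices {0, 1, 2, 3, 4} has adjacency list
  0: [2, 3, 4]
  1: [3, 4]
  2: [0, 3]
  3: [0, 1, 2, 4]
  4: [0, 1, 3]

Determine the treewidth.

A width-2 tree decomposition is:
Bags: B1 = {1, 3, 4}  B2 = {0, 3, 4}  B3 = {0, 2, 3}
Tree: B1–B2, B2–B3
Each bag holds 3 vertices, so the decomposition has width 2, which upper-bounds the treewidth. For the lower bound, the 3 vertices {0, 2, 3} are pairwise adjacent, and any tree decomposition puts a clique entirely inside one bag — forcing width ≥ 2. The upper and lower bounds meet at 2, so that is the treewidth.

2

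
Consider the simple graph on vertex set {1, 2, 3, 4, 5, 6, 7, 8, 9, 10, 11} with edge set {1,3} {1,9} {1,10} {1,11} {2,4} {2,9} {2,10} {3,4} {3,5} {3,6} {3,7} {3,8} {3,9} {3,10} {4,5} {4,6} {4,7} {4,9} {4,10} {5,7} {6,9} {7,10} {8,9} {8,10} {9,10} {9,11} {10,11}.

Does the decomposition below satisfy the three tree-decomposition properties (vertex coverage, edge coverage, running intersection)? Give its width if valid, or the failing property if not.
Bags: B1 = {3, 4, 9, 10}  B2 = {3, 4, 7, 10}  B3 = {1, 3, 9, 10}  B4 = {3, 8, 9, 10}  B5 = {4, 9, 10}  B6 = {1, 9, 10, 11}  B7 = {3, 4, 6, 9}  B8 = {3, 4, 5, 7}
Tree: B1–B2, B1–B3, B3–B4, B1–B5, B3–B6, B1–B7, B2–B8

No — vertex 2 appears in no bag.

A tree decomposition must satisfy three properties: every vertex lies in some bag; for every edge, both endpoints lie together in some bag; and for every vertex, the bags containing it form a connected subtree. Here vertex 2 appears in no bag, so the decomposition is invalid.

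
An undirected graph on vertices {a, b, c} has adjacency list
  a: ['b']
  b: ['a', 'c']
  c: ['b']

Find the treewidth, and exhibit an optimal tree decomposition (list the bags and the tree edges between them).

Each bag holds 2 vertices, so the decomposition has width 1, which upper-bounds the treewidth. Any graph with an edge has treewidth ≥ 1, and G has the edge b–c. The upper and lower bounds meet at 1, so that is the treewidth.

Treewidth 1.
One such decomposition:
Bags: B1 = {b, c}  B2 = {a, b}
Tree: B1–B2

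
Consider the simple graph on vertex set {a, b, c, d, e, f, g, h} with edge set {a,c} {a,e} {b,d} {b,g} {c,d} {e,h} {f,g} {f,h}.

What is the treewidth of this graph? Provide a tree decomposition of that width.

Every bag has size at most 3, so the width is 3 − 1 = 2 and tw(G) ≤ 2. The edges h–e–a–c–d–b–g–f–h form a cycle, so G is not a tree and its treewidth is at least 2. Hence tw(G) = 2 exactly.

Treewidth 2.
One optimal decomposition is:
Bags: B1 = {a, e, h}  B2 = {a, c, h}  B3 = {c, d, h}  B4 = {b, d, h}  B5 = {b, g, h}  B6 = {f, g, h}
Tree: B1–B2, B2–B3, B3–B4, B4–B5, B5–B6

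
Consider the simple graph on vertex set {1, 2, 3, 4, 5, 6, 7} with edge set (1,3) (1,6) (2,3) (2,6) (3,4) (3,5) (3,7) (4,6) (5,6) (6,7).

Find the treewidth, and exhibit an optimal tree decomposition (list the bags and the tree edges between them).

Each bag holds 3 vertices, so the decomposition has width 2, which upper-bounds the treewidth. Since 6–5–3–4–6 is a cycle in G, G is not acyclic. Forests are exactly the graphs of treewidth ≤ 1, so tw(G) ≥ 2. Combining the bounds, tw(G) = 2.

Treewidth 2.
One optimal decomposition is:
Bags: B1 = {3, 5, 6}  B2 = {3, 4, 6}  B3 = {3, 6, 7}  B4 = {2, 3, 6}  B5 = {1, 3, 6}
Tree: B1–B2, B2–B3, B3–B4, B4–B5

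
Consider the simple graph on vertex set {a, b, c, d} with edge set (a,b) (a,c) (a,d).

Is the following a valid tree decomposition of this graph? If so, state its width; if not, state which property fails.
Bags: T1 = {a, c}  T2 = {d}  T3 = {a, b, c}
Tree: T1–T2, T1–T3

A tree decomposition must satisfy three properties: every vertex lies in some bag; for every edge, both endpoints lie together in some bag; and for every vertex, the bags containing it form a connected subtree. Here edge (a,d) lies in no bag, so the decomposition is invalid.

No — edge (a,d) lies in no bag.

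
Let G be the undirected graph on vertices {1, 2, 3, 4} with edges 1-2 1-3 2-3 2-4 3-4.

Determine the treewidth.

A width-2 tree decomposition is:
Bags: B1 = {1, 2, 3}  B2 = {2, 3, 4}
Tree: B1–B2
Every bag has size at most 3, so the width is 3 − 1 = 2 and tw(G) ≤ 2. Conversely, {1, 2, 3} is a clique of size 3, and the vertices of any clique must share a bag in every tree decomposition; so some bag has ≥ 3 vertices and tw(G) ≥ 2. Therefore the treewidth is 2.

2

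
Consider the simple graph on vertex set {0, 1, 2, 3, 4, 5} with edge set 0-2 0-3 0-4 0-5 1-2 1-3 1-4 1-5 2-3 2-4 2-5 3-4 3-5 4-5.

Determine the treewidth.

4

A width-4 tree decomposition is:
Bags: B1 = {0, 2, 3, 4, 5}  B2 = {1, 2, 3, 4, 5}
Tree: B1–B2
Each bag holds 5 vertices, so the decomposition has width 4, which upper-bounds the treewidth. For the lower bound, the 5 vertices {0, 2, 3, 4, 5} are pairwise adjacent, and any tree decomposition puts a clique entirely inside one bag — forcing width ≥ 4. Combining the bounds, tw(G) = 4.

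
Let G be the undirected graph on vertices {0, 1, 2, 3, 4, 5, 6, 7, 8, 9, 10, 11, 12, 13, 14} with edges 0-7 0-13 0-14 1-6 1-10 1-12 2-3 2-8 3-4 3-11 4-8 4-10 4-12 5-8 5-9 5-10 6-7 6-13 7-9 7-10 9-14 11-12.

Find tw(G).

A width-3 tree decomposition is:
Bags: B1 = {2, 3, 11, 12}  B2 = {2, 3, 4, 12}  B3 = {2, 4, 8, 12}  B4 = {1, 4, 8, 12}  B5 = {1, 4, 8, 10}  B6 = {1, 5, 8, 10}  B7 = {1, 5, 6, 10}  B8 = {5, 6, 7, 10}  B9 = {5, 6, 7, 9}  B10 = {6, 7, 9, 13}  B11 = {0, 7, 9, 13}  B12 = {0, 9, 13, 14}
Tree: B1–B2, B2–B3, B3–B4, B4–B5, B5–B6, B6–B7, B7–B8, B8–B9, B9–B10, B10–B11, B11–B12
Each bag holds 4 vertices, so the decomposition has width 3, which upper-bounds the treewidth. For the lower bound: the 4 vertex sets {2,3,11}, {12}, {4}, {1,5,8,10} are disjoint, each induces a connected subgraph, and every pair is joined by at least one edge of G. Contracting each set to a single vertex therefore yields K_{4} as a minor, and since treewidth is minor-monotone, tw(G) ≥ tw(K_{4}) = 3. Therefore the treewidth is 3.

3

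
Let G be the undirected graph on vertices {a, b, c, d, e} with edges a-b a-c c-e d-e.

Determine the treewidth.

1

A width-1 tree decomposition is:
Bags: B1 = {d, e}  B2 = {c, e}  B3 = {a, c}  B4 = {a, b}
Tree: B1–B2, B2–B3, B3–B4
Each bag holds 2 vertices, so the decomposition has width 1, which upper-bounds the treewidth. Any graph with an edge has treewidth ≥ 1, and G has the edge d–e. Hence tw(G) = 1 exactly.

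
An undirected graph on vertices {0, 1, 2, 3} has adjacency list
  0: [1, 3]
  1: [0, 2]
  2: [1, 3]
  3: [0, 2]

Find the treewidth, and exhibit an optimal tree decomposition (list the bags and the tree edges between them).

Treewidth 2.
One optimal decomposition is:
Bags: B1 = {0, 1, 3}  B2 = {1, 2, 3}
Tree: B1–B2

Every bag has size at most 3, so the width is 3 − 1 = 2 and tw(G) ≤ 2. For the lower bound, G contains the cycle 3–0–1–2–3, so G is not a forest; only forests have treewidth ≤ 1, hence tw(G) ≥ 2. The upper and lower bounds meet at 2, so that is the treewidth.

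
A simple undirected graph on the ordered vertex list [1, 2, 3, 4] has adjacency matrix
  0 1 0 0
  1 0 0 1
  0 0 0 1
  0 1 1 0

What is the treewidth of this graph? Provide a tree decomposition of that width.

Treewidth 1.
One optimal decomposition is:
Bags: B1 = {1, 2}  B2 = {2, 4}  B3 = {3, 4}
Tree: B1–B2, B2–B3

Every bag has size at most 2, so the width is 2 − 1 = 1 and tw(G) ≤ 1. G has an edge, so its treewidth is at least 1. Combining the bounds, tw(G) = 1.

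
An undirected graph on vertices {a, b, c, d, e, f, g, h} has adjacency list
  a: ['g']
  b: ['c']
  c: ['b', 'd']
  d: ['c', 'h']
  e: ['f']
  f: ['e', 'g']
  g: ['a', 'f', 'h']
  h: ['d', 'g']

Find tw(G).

A width-1 tree decomposition is:
Bags: B1 = {g, h}  B2 = {d, h}  B3 = {c, d}  B4 = {a, g}  B5 = {f, g}  B6 = {e, f}  B7 = {b, c}
Tree: B1–B2, B2–B3, B1–B4, B1–B5, B5–B6, B3–B7
Every bag has size at most 2, so the width is 2 − 1 = 1 and tw(G) ≤ 1. Since G has at least one edge (e.g. g–h), it is not an edgeless graph, so tw(G) ≥ 1. Combining the bounds, tw(G) = 1.

1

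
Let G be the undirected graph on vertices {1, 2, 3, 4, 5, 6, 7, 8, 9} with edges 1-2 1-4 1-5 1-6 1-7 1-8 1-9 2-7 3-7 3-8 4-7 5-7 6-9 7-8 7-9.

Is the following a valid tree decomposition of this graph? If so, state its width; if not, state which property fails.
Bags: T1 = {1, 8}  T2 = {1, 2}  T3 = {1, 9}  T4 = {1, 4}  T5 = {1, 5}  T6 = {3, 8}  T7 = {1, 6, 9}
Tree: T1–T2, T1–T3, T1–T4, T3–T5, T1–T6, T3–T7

No — vertex 7 appears in no bag.

A tree decomposition must satisfy three properties: every vertex lies in some bag; for every edge, both endpoints lie together in some bag; and for every vertex, the bags containing it form a connected subtree. Here vertex 7 appears in no bag, so the decomposition is invalid.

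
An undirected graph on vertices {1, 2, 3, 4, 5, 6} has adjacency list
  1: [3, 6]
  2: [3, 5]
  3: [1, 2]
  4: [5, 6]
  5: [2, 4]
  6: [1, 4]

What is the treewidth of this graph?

A width-2 tree decomposition is:
Bags: B1 = {1, 2, 3}  B2 = {1, 2, 5}  B3 = {1, 4, 5}  B4 = {1, 4, 6}
Tree: B1–B2, B2–B3, B3–B4
Each bag holds 3 vertices, so the decomposition has width 2, which upper-bounds the treewidth. Since 1–3–2–5–4–6–1 is a cycle in G, G is not acyclic. Forests are exactly the graphs of treewidth ≤ 1, so tw(G) ≥ 2. The upper and lower bounds meet at 2, so that is the treewidth.

2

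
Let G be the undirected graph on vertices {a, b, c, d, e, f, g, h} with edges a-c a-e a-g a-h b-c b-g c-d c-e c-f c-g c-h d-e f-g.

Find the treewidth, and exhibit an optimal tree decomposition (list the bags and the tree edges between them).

Treewidth 2.
One such decomposition:
Bags: B1 = {b, c, g}  B2 = {c, f, g}  B3 = {a, c, g}  B4 = {a, c, e}  B5 = {a, c, h}  B6 = {c, d, e}
Tree: B1–B2, B1–B3, B3–B4, B4–B5, B4–B6

Each bag holds 3 vertices, so the decomposition has width 2, which upper-bounds the treewidth. Conversely, {c, d, e} is a clique of size 3, and the vertices of any clique must share a bag in every tree decomposition; so some bag has ≥ 3 vertices and tw(G) ≥ 2. Hence tw(G) = 2 exactly.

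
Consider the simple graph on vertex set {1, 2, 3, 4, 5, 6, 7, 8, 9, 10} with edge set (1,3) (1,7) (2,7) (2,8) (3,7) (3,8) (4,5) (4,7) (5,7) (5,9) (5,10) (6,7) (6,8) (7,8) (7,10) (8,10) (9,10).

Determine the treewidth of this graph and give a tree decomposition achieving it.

The largest bag has 3 vertices, giving width 2; this decomposition certifies tw(G) ≤ 2. For the lower bound, the 3 vertices {5, 9, 10} are pairwise adjacent, and any tree decomposition puts a clique entirely inside one bag — forcing width ≥ 2. Hence tw(G) = 2 exactly.

Treewidth 2.
One optimal decomposition is:
Bags: B1 = {7, 8, 10}  B2 = {5, 7, 10}  B3 = {5, 9, 10}  B4 = {6, 7, 8}  B5 = {3, 7, 8}  B6 = {2, 7, 8}  B7 = {4, 5, 7}  B8 = {1, 3, 7}
Tree: B1–B2, B2–B3, B1–B4, B4–B5, B4–B6, B2–B7, B5–B8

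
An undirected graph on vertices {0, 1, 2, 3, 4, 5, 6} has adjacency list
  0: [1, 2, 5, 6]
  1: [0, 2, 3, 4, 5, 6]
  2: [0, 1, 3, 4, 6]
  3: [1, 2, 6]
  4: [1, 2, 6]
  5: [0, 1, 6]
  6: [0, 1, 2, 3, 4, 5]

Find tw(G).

A width-3 tree decomposition is:
Bags: B1 = {1, 2, 3, 6}  B2 = {1, 2, 4, 6}  B3 = {0, 1, 2, 6}  B4 = {0, 1, 5, 6}
Tree: B1–B2, B2–B3, B3–B4
Every bag has size at most 4, so the width is 4 − 1 = 3 and tw(G) ≤ 3. Conversely, {0, 1, 2, 6} is a clique of size 4, and the vertices of any clique must share a bag in every tree decomposition; so some bag has ≥ 4 vertices and tw(G) ≥ 3. Therefore the treewidth is 3.

3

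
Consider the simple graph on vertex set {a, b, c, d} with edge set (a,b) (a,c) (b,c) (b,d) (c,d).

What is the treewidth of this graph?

A width-2 tree decomposition is:
Bags: B1 = {b, c, d}  B2 = {a, b, c}
Tree: B1–B2
Each bag holds 3 vertices, so the decomposition has width 2, which upper-bounds the treewidth. On the other hand G contains the 3-clique {b, c, d}. A clique must lie in a single bag of any decomposition, so no decomposition can have width below 2. Therefore the treewidth is 2.

2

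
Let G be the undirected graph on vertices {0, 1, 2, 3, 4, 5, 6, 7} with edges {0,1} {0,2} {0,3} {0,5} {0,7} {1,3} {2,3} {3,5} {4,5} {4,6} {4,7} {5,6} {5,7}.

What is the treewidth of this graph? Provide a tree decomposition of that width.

Treewidth 2.
One optimal decomposition is:
Bags: B1 = {4, 5, 6}  B2 = {4, 5, 7}  B3 = {0, 5, 7}  B4 = {0, 3, 5}  B5 = {0, 1, 3}  B6 = {0, 2, 3}
Tree: B1–B2, B2–B3, B3–B4, B4–B5, B4–B6

Each bag holds 3 vertices, so the decomposition has width 2, which upper-bounds the treewidth. For the lower bound, the 3 vertices {0, 1, 3} are pairwise adjacent, and any tree decomposition puts a clique entirely inside one bag — forcing width ≥ 2. Hence tw(G) = 2 exactly.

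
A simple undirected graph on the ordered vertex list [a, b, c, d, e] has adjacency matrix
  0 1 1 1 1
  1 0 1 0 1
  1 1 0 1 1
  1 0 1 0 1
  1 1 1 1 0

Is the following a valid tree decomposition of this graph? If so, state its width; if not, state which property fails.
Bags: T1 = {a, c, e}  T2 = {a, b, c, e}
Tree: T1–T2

No — vertex d appears in no bag.

A tree decomposition must satisfy three properties: every vertex lies in some bag; for every edge, both endpoints lie together in some bag; and for every vertex, the bags containing it form a connected subtree. Here vertex d appears in no bag, so the decomposition is invalid.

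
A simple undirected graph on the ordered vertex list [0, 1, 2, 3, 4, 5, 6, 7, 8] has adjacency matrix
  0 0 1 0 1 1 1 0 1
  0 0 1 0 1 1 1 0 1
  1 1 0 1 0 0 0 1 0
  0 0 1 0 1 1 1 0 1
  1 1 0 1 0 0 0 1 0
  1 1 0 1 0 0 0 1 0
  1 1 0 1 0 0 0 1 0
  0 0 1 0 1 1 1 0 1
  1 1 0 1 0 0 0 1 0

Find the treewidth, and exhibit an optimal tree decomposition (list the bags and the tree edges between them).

Treewidth 4.
One optimal decomposition is:
Bags: B1 = {0, 1, 3, 6, 7}  B2 = {0, 1, 2, 3, 7}  B3 = {0, 1, 3, 4, 7}  B4 = {0, 1, 3, 7, 8}  B5 = {0, 1, 3, 5, 7}
Tree: B1–B2, B2–B3, B3–B4, B4–B5

Every bag has size at most 5, so the width is 5 − 1 = 4 and tw(G) ≤ 4. For the lower bound: the 5 vertex sets {1,6}, {2,3}, {0,4}, {7}, {8} are disjoint, each induces a connected subgraph, and every pair is joined by at least one edge of G. Contracting each set to a single vertex therefore yields K_{5} as a minor, and since treewidth is minor-monotone, tw(G) ≥ tw(K_{5}) = 4. Combining the bounds, tw(G) = 4.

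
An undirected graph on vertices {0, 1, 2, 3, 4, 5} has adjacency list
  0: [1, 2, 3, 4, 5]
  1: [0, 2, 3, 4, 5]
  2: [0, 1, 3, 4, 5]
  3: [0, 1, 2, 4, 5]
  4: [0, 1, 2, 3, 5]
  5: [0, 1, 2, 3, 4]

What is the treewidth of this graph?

5

A width-5 tree decomposition is:
Bags: B1 = {0, 1, 2, 3, 4, 5}
Tree: (single bag)
With just one bag of size 6, the width is 6 − 1 = 5, so tw(G) ≤ 5. For the lower bound, the 6 vertices {0, 1, 2, 3, 4, 5} are pairwise adjacent, and any tree decomposition puts a clique entirely inside one bag — forcing width ≥ 5. Combining the bounds, tw(G) = 5.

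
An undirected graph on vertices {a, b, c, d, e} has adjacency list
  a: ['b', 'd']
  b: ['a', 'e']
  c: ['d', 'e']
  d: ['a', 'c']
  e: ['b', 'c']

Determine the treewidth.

A width-2 tree decomposition is:
Bags: B1 = {a, b, d}  B2 = {b, d, e}  B3 = {c, d, e}
Tree: B1–B2, B2–B3
Every bag has size at most 3, so the width is 3 − 1 = 2 and tw(G) ≤ 2. Since d–a–b–e–c–d is a cycle in G, G is not acyclic. Forests are exactly the graphs of treewidth ≤ 1, so tw(G) ≥ 2. Therefore the treewidth is 2.

2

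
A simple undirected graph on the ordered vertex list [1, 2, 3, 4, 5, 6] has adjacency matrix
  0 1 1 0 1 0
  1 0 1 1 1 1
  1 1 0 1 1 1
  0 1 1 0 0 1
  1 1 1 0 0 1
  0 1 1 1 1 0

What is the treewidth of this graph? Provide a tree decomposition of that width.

Treewidth 3.
Bags: B1 = {1, 2, 3, 5}  B2 = {2, 3, 5, 6}  B3 = {2, 3, 4, 6}
Tree: B1–B2, B2–B3

The largest bag has 4 vertices, giving width 3; this decomposition certifies tw(G) ≤ 3. Conversely, {2, 3, 4, 6} is a clique of size 4, and the vertices of any clique must share a bag in every tree decomposition; so some bag has ≥ 4 vertices and tw(G) ≥ 3. Combining the bounds, tw(G) = 3.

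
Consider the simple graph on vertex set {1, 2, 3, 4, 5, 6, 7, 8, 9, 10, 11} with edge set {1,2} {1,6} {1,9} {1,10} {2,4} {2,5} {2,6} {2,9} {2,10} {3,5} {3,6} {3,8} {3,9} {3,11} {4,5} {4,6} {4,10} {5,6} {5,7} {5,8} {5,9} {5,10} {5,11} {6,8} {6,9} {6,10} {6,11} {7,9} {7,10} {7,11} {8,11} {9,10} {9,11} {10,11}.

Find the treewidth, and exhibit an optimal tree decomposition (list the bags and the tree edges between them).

Treewidth 4.
One optimal decomposition is:
Bags: B1 = {5, 6, 9, 10, 11}  B2 = {2, 5, 6, 9, 10}  B3 = {2, 4, 5, 6, 10}  B4 = {5, 7, 9, 10, 11}  B5 = {3, 5, 6, 9, 11}  B6 = {3, 5, 6, 8, 11}  B7 = {1, 2, 6, 9, 10}
Tree: B1–B2, B2–B3, B1–B4, B1–B5, B5–B6, B2–B7

The largest bag has 5 vertices, giving width 4; this decomposition certifies tw(G) ≤ 4. For the lower bound, the 5 vertices {1, 2, 6, 9, 10} are pairwise adjacent, and any tree decomposition puts a clique entirely inside one bag — forcing width ≥ 4. The upper and lower bounds meet at 4, so that is the treewidth.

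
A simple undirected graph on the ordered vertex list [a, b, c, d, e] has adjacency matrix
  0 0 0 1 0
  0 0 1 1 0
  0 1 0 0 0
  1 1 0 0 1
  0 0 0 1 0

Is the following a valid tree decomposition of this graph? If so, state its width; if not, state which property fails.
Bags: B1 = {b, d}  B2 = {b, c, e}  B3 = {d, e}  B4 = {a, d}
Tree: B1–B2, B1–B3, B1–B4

No — bags containing vertex e are not connected in the tree.

A tree decomposition must satisfy three properties: every vertex lies in some bag; for every edge, both endpoints lie together in some bag; and for every vertex, the bags containing it form a connected subtree. Here bags containing vertex e are not connected in the tree, so the decomposition is invalid.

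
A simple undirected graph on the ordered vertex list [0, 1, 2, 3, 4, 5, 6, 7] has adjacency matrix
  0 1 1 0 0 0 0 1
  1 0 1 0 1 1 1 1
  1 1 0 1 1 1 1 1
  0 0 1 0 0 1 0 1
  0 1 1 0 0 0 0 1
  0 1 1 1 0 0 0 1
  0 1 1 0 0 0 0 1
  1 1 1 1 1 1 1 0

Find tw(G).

A width-3 tree decomposition is:
Bags: B1 = {1, 2, 5, 7}  B2 = {0, 1, 2, 7}  B3 = {1, 2, 4, 7}  B4 = {1, 2, 6, 7}  B5 = {2, 3, 5, 7}
Tree: B1–B2, B1–B3, B3–B4, B1–B5
Every bag has size at most 4, so the width is 4 − 1 = 3 and tw(G) ≤ 3. On the other hand G contains the 4-clique {0, 1, 2, 7}. A clique must lie in a single bag of any decomposition, so no decomposition can have width below 3. Hence tw(G) = 3 exactly.

3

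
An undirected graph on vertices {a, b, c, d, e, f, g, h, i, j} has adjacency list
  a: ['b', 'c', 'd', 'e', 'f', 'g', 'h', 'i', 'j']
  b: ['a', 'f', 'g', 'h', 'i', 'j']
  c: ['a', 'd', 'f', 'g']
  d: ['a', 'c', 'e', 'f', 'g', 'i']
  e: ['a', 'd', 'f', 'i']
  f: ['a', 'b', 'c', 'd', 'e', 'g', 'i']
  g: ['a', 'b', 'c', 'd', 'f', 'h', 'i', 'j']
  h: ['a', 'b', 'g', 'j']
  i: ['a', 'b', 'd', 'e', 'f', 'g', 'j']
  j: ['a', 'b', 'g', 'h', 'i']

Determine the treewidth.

A width-4 tree decomposition is:
Bags: B1 = {a, d, e, f, i}  B2 = {a, d, f, g, i}  B3 = {a, b, f, g, i}  B4 = {a, c, d, f, g}  B5 = {a, b, g, i, j}  B6 = {a, b, g, h, j}
Tree: B1–B2, B2–B3, B2–B4, B3–B5, B5–B6
Each bag holds 5 vertices, so the decomposition has width 4, which upper-bounds the treewidth. For the lower bound, the 5 vertices {a, b, g, h, j} are pairwise adjacent, and any tree decomposition puts a clique entirely inside one bag — forcing width ≥ 4. The upper and lower bounds meet at 4, so that is the treewidth.

4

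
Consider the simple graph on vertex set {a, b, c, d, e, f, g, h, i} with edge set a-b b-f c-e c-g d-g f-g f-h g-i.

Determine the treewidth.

A width-1 tree decomposition is:
Bags: B1 = {d, g}  B2 = {f, g}  B3 = {b, f}  B4 = {c, g}  B5 = {g, i}  B6 = {f, h}  B7 = {c, e}  B8 = {a, b}
Tree: B1–B2, B2–B3, B1–B4, B2–B5, B2–B6, B4–B7, B3–B8
Each bag holds 2 vertices, so the decomposition has width 1, which upper-bounds the treewidth. Any graph with an edge has treewidth ≥ 1, and G has the edge g–d. Therefore the treewidth is 1.

1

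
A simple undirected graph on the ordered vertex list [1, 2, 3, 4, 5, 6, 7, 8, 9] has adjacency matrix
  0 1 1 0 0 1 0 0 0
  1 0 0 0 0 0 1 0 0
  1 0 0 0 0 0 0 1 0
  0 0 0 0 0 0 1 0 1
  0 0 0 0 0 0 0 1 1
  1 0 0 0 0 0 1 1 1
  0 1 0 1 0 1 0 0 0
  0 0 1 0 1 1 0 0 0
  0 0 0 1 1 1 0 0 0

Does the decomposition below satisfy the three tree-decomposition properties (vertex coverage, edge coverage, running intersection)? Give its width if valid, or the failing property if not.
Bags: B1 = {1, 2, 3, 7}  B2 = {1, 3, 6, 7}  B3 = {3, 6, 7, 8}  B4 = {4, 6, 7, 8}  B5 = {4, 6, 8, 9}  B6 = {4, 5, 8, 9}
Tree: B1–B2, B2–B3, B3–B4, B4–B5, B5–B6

Every vertex of G appears in some bag (union = {1, 2, 3, 4, 5, 6, 7, 8, 9}); every edge is covered by a bag; and for each vertex v the set of bags containing v is connected in the bag tree. The decomposition is therefore valid. The largest bag has 4 vertices, so the width is 3.

Yes; width 3.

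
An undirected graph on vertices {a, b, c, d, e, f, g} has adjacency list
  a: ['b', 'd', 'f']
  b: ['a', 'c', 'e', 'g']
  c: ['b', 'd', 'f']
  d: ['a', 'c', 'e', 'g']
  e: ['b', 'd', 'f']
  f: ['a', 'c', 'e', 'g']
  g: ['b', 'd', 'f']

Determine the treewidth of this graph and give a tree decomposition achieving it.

Each bag holds 4 vertices, so the decomposition has width 3, which upper-bounds the treewidth. For the lower bound: the 4 vertex sets {c,d}, {f,g}, {b}, {e} are disjoint, each induces a connected subgraph, and every pair is joined by at least one edge of G. Contracting each set to a single vertex therefore yields K_{4} as a minor, and since treewidth is minor-monotone, tw(G) ≥ tw(K_{4}) = 3. Combining the bounds, tw(G) = 3.

Treewidth 3.
Bags: B1 = {b, c, d, f}  B2 = {b, d, f, g}  B3 = {b, d, e, f}  B4 = {a, b, d, f}
Tree: B1–B2, B2–B3, B3–B4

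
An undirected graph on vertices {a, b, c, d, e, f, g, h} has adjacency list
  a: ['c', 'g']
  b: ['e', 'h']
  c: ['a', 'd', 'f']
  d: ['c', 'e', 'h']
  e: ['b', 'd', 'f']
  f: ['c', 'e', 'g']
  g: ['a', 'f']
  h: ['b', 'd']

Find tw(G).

A width-2 tree decomposition is:
Bags: B1 = {a, f, g}  B2 = {a, c, f}  B3 = {c, e, f}  B4 = {c, d, e}  B5 = {b, d, e}  B6 = {b, d, h}
Tree: B1–B2, B2–B3, B3–B4, B4–B5, B5–B6
Each bag holds 3 vertices, so the decomposition has width 2, which upper-bounds the treewidth. Since g–a–c–f–g is a cycle in G, G is not acyclic. Forests are exactly the graphs of treewidth ≤ 1, so tw(G) ≥ 2. The upper and lower bounds meet at 2, so that is the treewidth.

2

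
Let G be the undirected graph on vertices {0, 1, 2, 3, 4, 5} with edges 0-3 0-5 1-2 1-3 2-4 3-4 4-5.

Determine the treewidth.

2

A width-2 tree decomposition is:
Bags: B1 = {0, 3, 5}  B2 = {3, 4, 5}  B3 = {1, 3, 4}  B4 = {1, 2, 4}
Tree: B1–B2, B2–B3, B3–B4
Every bag has size at most 3, so the width is 3 − 1 = 2 and tw(G) ≤ 2. The edges 0–5–4–3–0 form a cycle, so G is not a tree and its treewidth is at least 2. The upper and lower bounds meet at 2, so that is the treewidth.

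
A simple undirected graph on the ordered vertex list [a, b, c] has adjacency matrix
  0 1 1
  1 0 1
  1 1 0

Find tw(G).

2

A width-2 tree decomposition is:
Bags: B1 = {a, b, c}
Tree: (single bag)
A single bag containing all 3 vertices is trivially a valid decomposition of width 2. For the lower bound, the 3 vertices {a, b, c} are pairwise adjacent, and any tree decomposition puts a clique entirely inside one bag — forcing width ≥ 2. Hence tw(G) = 2 exactly.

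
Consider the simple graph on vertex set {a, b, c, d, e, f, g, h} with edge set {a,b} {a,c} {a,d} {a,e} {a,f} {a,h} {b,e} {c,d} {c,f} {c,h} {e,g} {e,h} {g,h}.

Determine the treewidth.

A width-2 tree decomposition is:
Bags: B1 = {a, c, d}  B2 = {a, c, f}  B3 = {a, c, h}  B4 = {a, e, h}  B5 = {e, g, h}  B6 = {a, b, e}
Tree: B1–B2, B2–B3, B3–B4, B4–B5, B4–B6
Each bag holds 3 vertices, so the decomposition has width 2, which upper-bounds the treewidth. Conversely, {e, g, h} is a clique of size 3, and the vertices of any clique must share a bag in every tree decomposition; so some bag has ≥ 3 vertices and tw(G) ≥ 2. Combining the bounds, tw(G) = 2.

2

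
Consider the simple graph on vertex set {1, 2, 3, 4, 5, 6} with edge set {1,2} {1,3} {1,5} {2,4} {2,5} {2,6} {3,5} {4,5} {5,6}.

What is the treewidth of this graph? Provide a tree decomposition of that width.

Treewidth 2.
One optimal decomposition is:
Bags: B1 = {2, 4, 5}  B2 = {1, 2, 5}  B3 = {2, 5, 6}  B4 = {1, 3, 5}
Tree: B1–B2, B2–B3, B2–B4

The largest bag has 3 vertices, giving width 2; this decomposition certifies tw(G) ≤ 2. On the other hand G contains the 3-clique {1, 2, 5}. A clique must lie in a single bag of any decomposition, so no decomposition can have width below 2. The upper and lower bounds meet at 2, so that is the treewidth.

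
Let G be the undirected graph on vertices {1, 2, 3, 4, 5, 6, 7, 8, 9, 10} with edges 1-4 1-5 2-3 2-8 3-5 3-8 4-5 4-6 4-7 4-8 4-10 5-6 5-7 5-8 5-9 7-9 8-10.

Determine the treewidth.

A width-2 tree decomposition is:
Bags: B1 = {4, 8, 10}  B2 = {4, 5, 8}  B3 = {3, 5, 8}  B4 = {4, 5, 6}  B5 = {4, 5, 7}  B6 = {1, 4, 5}  B7 = {5, 7, 9}  B8 = {2, 3, 8}
Tree: B1–B2, B2–B3, B2–B4, B2–B5, B2–B6, B5–B7, B3–B8
Each bag holds 3 vertices, so the decomposition has width 2, which upper-bounds the treewidth. For the lower bound, the 3 vertices {2, 3, 8} are pairwise adjacent, and any tree decomposition puts a clique entirely inside one bag — forcing width ≥ 2. Hence tw(G) = 2 exactly.

2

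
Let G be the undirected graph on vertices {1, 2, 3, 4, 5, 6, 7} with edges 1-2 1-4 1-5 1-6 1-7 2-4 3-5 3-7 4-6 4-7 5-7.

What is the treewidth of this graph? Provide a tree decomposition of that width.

Every bag has size at most 3, so the width is 3 − 1 = 2 and tw(G) ≤ 2. On the other hand G contains the 3-clique {1, 2, 4}. A clique must lie in a single bag of any decomposition, so no decomposition can have width below 2. Therefore the treewidth is 2.

Treewidth 2.
One optimal decomposition is:
Bags: B1 = {1, 4, 7}  B2 = {1, 5, 7}  B3 = {1, 2, 4}  B4 = {3, 5, 7}  B5 = {1, 4, 6}
Tree: B1–B2, B1–B3, B2–B4, B1–B5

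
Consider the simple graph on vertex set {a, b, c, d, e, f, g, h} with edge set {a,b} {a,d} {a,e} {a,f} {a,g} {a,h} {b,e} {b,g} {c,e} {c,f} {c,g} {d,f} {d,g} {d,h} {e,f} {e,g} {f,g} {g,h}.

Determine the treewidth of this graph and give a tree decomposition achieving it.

Treewidth 3.
One optimal decomposition is:
Bags: B1 = {a, d, f, g}  B2 = {a, e, f, g}  B3 = {c, e, f, g}  B4 = {a, d, g, h}  B5 = {a, b, e, g}
Tree: B1–B2, B2–B3, B1–B4, B2–B5

Every bag has size at most 4, so the width is 4 − 1 = 3 and tw(G) ≤ 3. For the lower bound, the 4 vertices {c, e, f, g} are pairwise adjacent, and any tree decomposition puts a clique entirely inside one bag — forcing width ≥ 3. Hence tw(G) = 3 exactly.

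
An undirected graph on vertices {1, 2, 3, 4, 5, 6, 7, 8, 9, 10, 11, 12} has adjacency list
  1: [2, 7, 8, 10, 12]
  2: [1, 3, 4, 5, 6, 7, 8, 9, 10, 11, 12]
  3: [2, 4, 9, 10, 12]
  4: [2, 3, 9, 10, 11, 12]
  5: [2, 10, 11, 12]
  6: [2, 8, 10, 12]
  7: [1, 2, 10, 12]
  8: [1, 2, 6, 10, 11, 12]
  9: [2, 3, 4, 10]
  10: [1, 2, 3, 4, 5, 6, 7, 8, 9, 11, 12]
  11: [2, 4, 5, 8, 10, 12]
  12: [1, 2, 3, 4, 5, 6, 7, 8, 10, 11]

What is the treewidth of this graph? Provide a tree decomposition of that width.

The largest bag has 5 vertices, giving width 4; this decomposition certifies tw(G) ≤ 4. Conversely, {2, 3, 4, 9, 10} is a clique of size 5, and the vertices of any clique must share a bag in every tree decomposition; so some bag has ≥ 5 vertices and tw(G) ≥ 4. The upper and lower bounds meet at 4, so that is the treewidth.

Treewidth 4.
One optimal decomposition is:
Bags: B1 = {1, 2, 8, 10, 12}  B2 = {2, 8, 10, 11, 12}  B3 = {2, 4, 10, 11, 12}  B4 = {2, 6, 8, 10, 12}  B5 = {1, 2, 7, 10, 12}  B6 = {2, 3, 4, 10, 12}  B7 = {2, 3, 4, 9, 10}  B8 = {2, 5, 10, 11, 12}
Tree: B1–B2, B2–B3, B1–B4, B1–B5, B3–B6, B6–B7, B3–B8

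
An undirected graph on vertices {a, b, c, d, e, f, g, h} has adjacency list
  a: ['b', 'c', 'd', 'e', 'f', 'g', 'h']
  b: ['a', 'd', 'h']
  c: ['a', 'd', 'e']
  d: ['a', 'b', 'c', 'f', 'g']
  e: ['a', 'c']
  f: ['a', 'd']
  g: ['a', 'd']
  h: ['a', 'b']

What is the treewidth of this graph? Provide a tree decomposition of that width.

The largest bag has 3 vertices, giving width 2; this decomposition certifies tw(G) ≤ 2. Conversely, {a, d, g} is a clique of size 3, and the vertices of any clique must share a bag in every tree decomposition; so some bag has ≥ 3 vertices and tw(G) ≥ 2. Combining the bounds, tw(G) = 2.

Treewidth 2.
One optimal decomposition is:
Bags: B1 = {a, b, d}  B2 = {a, d, f}  B3 = {a, d, g}  B4 = {a, b, h}  B5 = {a, c, d}  B6 = {a, c, e}
Tree: B1–B2, B2–B3, B1–B4, B1–B5, B5–B6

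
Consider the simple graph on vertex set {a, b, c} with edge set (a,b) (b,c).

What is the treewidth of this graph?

1

A width-1 tree decomposition is:
Bags: B1 = {a, b}  B2 = {b, c}
Tree: B1–B2
Each bag holds 2 vertices, so the decomposition has width 1, which upper-bounds the treewidth. Any graph with an edge has treewidth ≥ 1, and G has the edge a–b. Hence tw(G) = 1 exactly.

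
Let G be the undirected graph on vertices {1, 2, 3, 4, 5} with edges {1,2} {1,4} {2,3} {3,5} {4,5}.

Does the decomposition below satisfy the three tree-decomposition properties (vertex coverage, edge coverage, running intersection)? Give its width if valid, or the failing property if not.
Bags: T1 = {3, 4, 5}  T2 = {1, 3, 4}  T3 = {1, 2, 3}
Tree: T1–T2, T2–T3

Yes; width 2.

Every vertex of G appears in some bag (union = {1, 2, 3, 4, 5}); every edge is covered by a bag; and for each vertex v the set of bags containing v is connected in the bag tree. The decomposition is therefore valid. The largest bag has 3 vertices, so the width is 2.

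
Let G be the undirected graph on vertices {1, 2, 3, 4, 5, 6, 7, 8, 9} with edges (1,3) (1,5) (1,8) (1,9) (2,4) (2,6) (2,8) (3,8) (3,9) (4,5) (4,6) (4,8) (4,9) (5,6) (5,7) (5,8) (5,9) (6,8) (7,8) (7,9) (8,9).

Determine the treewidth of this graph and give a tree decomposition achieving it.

Each bag holds 4 vertices, so the decomposition has width 3, which upper-bounds the treewidth. Conversely, {2, 4, 6, 8} is a clique of size 4, and the vertices of any clique must share a bag in every tree decomposition; so some bag has ≥ 4 vertices and tw(G) ≥ 3. Combining the bounds, tw(G) = 3.

Treewidth 3.
Bags: B1 = {4, 5, 6, 8}  B2 = {4, 5, 8, 9}  B3 = {5, 7, 8, 9}  B4 = {1, 5, 8, 9}  B5 = {1, 3, 8, 9}  B6 = {2, 4, 6, 8}
Tree: B1–B2, B2–B3, B2–B4, B4–B5, B1–B6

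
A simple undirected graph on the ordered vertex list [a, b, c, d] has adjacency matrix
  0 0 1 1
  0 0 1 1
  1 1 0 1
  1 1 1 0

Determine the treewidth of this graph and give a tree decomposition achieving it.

Treewidth 2.
One optimal decomposition is:
Bags: B1 = {a, c, d}  B2 = {b, c, d}
Tree: B1–B2

Every bag has size at most 3, so the width is 3 − 1 = 2 and tw(G) ≤ 2. Conversely, {a, c, d} is a clique of size 3, and the vertices of any clique must share a bag in every tree decomposition; so some bag has ≥ 3 vertices and tw(G) ≥ 2. Therefore the treewidth is 2.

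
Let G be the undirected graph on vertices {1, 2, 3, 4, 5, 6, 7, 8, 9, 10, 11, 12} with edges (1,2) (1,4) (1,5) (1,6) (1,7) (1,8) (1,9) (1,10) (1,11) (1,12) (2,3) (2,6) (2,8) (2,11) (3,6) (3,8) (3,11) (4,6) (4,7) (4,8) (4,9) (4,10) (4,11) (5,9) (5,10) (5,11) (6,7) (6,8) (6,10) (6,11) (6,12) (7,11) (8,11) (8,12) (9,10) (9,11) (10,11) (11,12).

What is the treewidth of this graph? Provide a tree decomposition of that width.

Treewidth 4.
One optimal decomposition is:
Bags: B1 = {1, 4, 6, 8, 11}  B2 = {1, 4, 6, 10, 11}  B3 = {1, 6, 8, 11, 12}  B4 = {1, 2, 6, 8, 11}  B5 = {2, 3, 6, 8, 11}  B6 = {1, 4, 6, 7, 11}  B7 = {1, 4, 9, 10, 11}  B8 = {1, 5, 9, 10, 11}
Tree: B1–B2, B1–B3, B3–B4, B4–B5, B2–B6, B2–B7, B7–B8

Every bag has size at most 5, so the width is 5 − 1 = 4 and tw(G) ≤ 4. For the lower bound, the 5 vertices {1, 4, 9, 10, 11} are pairwise adjacent, and any tree decomposition puts a clique entirely inside one bag — forcing width ≥ 4. The upper and lower bounds meet at 4, so that is the treewidth.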